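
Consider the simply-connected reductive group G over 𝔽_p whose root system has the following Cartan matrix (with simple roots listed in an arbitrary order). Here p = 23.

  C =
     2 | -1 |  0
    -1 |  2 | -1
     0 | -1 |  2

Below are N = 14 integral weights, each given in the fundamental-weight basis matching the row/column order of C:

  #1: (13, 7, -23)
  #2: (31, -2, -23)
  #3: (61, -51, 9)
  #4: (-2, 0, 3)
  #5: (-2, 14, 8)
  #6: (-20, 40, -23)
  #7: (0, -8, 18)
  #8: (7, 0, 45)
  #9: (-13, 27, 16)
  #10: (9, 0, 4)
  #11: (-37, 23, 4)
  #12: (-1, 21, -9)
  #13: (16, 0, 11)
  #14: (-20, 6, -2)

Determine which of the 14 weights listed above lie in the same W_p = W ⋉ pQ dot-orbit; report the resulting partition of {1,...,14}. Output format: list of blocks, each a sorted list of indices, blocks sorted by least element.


Cartan matrix: type A_3 (|W|=24); un-permuting the 3 rows.

Folding the 14 weights λ_j+ρ into Ā_23 (reps in the given 3-coord order):

  [1] (0, 14, 8) · [2] (0, 14, 8) · [3] (6, 1, 12) · [4] (1, 0, 4) · [5] (0, 14, 8) · [6] (1, 0, 4) · [7] (6, 1, 12) · [8] (0, 14, 8) · [9] (10, 1, 5) · [10] (10, 1, 5) · [11] (10, 1, 5) · [12] (0, 14, 8) · [13] (10, 1, 5) · [14] (6, 1, 12)

Linkage partition of the 14 weights (4 classes, p=23):

[[1, 2, 5, 8, 12], [3, 7, 14], [4, 6], [9, 10, 11, 13]]


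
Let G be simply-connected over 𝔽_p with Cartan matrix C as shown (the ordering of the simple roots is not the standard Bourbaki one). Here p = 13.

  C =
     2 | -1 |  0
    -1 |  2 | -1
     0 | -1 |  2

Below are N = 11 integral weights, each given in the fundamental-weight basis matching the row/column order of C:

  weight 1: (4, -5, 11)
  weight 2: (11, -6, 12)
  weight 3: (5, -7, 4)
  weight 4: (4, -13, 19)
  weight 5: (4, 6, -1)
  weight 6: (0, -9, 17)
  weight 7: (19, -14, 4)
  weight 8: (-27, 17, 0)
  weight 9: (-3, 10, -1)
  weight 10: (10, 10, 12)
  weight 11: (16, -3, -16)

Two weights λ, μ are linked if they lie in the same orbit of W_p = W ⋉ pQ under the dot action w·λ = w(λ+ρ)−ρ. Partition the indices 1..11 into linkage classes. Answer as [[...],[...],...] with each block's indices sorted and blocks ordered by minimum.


Dynkin diagram of C (from the 4 off-diagonal −1 entries): A_3.

Alcove-folded reps (p=13, 11 weights, presented ϖ-order):

  λ_1+ρ ↦ (1, 4, 8) · λ_2+ρ ↦ (0, 5, 1) · λ_3+ρ ↦ (0, 5, 1) · λ_4+ρ ↦ (0, 5, 1) · λ_5+ρ ↦ (5, 7, 0) · λ_6+ρ ↦ (2, 1, 5) · λ_7+ρ ↦ (0, 5, 1) · λ_8+ρ ↦ (0, 5, 1) · λ_9+ρ ↦ (2, 9, 0) · λ_10+ρ ↦ (2, 9, 0) · λ_11+ρ ↦ (2, 9, 0)

These 11 weights hit 5 W_13-dot-orbits; sizes (1, 5, 1, 1, 3):

[[1], [2, 3, 4, 7, 8], [5], [6], [9, 10, 11]]


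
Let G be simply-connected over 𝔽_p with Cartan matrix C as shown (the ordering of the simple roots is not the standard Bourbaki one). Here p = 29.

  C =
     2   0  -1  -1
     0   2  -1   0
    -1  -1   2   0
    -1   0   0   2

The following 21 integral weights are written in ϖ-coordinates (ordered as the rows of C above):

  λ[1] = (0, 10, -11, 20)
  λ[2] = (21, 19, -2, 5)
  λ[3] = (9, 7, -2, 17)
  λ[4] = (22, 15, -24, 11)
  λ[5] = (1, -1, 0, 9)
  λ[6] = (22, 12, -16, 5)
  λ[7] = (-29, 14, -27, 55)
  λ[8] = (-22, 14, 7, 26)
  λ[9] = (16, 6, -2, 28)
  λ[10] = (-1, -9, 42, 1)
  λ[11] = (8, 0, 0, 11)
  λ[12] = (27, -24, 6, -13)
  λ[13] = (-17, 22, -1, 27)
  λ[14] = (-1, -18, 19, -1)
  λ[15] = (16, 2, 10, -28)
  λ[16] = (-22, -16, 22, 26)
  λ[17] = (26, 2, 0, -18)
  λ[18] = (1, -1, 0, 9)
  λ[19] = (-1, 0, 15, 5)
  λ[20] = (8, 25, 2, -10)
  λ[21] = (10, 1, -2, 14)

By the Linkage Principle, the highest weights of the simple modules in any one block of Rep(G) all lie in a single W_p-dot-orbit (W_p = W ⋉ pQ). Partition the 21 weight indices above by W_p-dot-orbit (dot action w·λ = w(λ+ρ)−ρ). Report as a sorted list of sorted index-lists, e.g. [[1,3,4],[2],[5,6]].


Cartan matrix: type A_4 (|W|=120); un-permuting the 4 rows.

Ā_29 reps of the 21 weights (A_4, coords as presented):

  [1] (9, 1, 1, 12) · [2] (9, 1, 1, 12) · [3] (9, 1, 1, 12) · [4] (0, 1, 16, 6) · [5] (2, 0, 1, 10) · [6] (8, 2, 13, 6) · [7] (10, 1, 1, 15) · [8] (8, 2, 13, 6) · [9] (0, 1, 16, 6) · [10] (8, 2, 13, 6) · [11] (9, 1, 1, 12) · [12] (0, 1, 16, 6) · [13] (0, 1, 16, 6) · [14] (0, 17, 3, 0) · [15] (10, 1, 1, 15) · [16] (8, 2, 13, 6) · [17] (10, 1, 1, 15) · [18] (2, 0, 1, 10) · [19] (0, 1, 16, 6) · [20] (0, 17, 3, 0) · [21] (10, 1, 1, 15)

The 21 indices split into 6 linkage classes (same alcove rep ⇔ same W_29-dot-orbit):

[[1, 2, 3, 11], [4, 9, 12, 13, 19], [5, 18], [6, 8, 10, 16], [7, 15, 17, 21], [14, 20]]


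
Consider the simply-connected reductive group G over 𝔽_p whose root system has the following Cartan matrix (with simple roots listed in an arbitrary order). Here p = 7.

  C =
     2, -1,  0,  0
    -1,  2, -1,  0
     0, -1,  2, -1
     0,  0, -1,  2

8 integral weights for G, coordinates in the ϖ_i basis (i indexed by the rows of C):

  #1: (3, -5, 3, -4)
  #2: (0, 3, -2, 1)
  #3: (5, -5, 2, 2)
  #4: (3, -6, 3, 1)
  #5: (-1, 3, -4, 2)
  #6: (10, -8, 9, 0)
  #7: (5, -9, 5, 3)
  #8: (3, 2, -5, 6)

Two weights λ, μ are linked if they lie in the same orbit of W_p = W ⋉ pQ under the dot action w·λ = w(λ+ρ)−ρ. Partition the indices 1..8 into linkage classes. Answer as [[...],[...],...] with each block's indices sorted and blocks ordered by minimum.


C ↔ A_4 under row/col permutation; |W(A_4)| = 120.

Each λ_j+ρ reduced to Ā_7; 4-tuples below use C's row order:

  1: (0, 1, 3, 0) · 2: (1, 3, 1, 1) · 3: (1, 3, 1, 1) · 4: (1, 3, 1, 1) · 5: (0, 1, 3, 0) · 6: (0, 1, 3, 0) · 7: (1, 3, 1, 1) · 8: (0, 1, 3, 0)

These 8 weights hit 2 W_7-dot-orbits; sizes (4, 4):

[[1, 5, 6, 8], [2, 3, 4, 7]]


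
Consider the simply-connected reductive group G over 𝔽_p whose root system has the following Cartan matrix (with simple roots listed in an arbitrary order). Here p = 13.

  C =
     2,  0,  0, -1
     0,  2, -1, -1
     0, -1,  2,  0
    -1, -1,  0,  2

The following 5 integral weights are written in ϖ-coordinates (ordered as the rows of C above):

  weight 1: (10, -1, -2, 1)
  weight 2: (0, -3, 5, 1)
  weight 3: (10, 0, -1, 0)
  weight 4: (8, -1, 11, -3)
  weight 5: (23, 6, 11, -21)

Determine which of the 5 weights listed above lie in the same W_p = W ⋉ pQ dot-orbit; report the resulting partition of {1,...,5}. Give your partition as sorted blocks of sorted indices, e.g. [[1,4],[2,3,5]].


Cartan matrix: type A_4 (|W|=120); un-permuting the 4 rows.

λ_j+ρ reflected into Ā_13 (⟨·,θ^∨⟩≤13); 4-tuples as given:

  1: (11, 1, 0, 1) · 2: (1, 2, 4, 0) · 3: (11, 1, 0, 1) · 4: (1, 2, 4, 0) · 5: (1, 2, 4, 0)

Partition of {1..5} into 2 W_13-dot-orbits:

[[1, 3], [2, 4, 5]]


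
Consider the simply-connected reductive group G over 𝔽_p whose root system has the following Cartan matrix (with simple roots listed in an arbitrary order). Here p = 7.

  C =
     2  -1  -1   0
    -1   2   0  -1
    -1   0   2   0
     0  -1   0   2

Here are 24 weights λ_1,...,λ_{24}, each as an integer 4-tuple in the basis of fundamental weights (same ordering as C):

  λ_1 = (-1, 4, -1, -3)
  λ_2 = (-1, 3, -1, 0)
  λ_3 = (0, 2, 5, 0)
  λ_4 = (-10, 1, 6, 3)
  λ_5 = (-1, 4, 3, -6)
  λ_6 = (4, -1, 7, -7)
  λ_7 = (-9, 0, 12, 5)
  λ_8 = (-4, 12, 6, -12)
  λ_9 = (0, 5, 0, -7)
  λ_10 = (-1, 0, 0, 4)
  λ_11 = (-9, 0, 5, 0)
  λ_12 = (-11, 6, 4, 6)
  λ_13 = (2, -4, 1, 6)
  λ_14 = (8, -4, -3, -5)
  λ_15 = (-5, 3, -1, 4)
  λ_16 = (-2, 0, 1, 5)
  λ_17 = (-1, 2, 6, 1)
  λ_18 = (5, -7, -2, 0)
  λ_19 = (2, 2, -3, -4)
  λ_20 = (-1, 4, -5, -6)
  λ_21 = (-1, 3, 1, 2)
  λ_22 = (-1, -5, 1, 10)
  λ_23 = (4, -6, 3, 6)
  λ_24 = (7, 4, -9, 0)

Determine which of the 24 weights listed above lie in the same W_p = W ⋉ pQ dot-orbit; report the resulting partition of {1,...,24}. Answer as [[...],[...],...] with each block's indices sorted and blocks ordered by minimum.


C ↔ A_4 under row/col permutation; |W(A_4)| = 120.

Each λ_j+ρ reduced to Ā_7; 4-tuples below use C's row order:

    [1] (0, 3, 0, 2)
    [2] (0, 4, 0, 1)
    [3] (1, 0, 2, 3)
    [4] (0, 4, 0, 1)
    [5] (0, 0, 2, 3)
    [6] (0, 1, 1, 5)
    [7] (0, 1, 1, 5)
    [8] (1, 0, 2, 3)
    [9] (1, 0, 0, 5)
    [10] (0, 1, 1, 5)
    [11] (1, 0, 0, 5)
    [12] (0, 0, 2, 3)
    [13] (0, 3, 0, 2)
    [14] (0, 4, 0, 1)
    [15] (0, 0, 2, 3)
    [16] (1, 0, 0, 5)
    [17] (0, 0, 2, 3)
    [18] (1, 0, 0, 5)
    [19] (1, 0, 2, 3)
    [20] (0, 4, 0, 1)
    [21] (0, 4, 0, 1)
    [22] (0, 0, 2, 3)
    [23] (0, 3, 0, 2)
    [24] (1, 0, 0, 5)

6 distinct reps among the 24 weights ⇒ 6 W_7-linkage classes:

[[1, 13, 23], [2, 4, 14, 20, 21], [3, 8, 19], [5, 12, 15, 17, 22], [6, 7, 10], [9, 11, 16, 18, 24]]


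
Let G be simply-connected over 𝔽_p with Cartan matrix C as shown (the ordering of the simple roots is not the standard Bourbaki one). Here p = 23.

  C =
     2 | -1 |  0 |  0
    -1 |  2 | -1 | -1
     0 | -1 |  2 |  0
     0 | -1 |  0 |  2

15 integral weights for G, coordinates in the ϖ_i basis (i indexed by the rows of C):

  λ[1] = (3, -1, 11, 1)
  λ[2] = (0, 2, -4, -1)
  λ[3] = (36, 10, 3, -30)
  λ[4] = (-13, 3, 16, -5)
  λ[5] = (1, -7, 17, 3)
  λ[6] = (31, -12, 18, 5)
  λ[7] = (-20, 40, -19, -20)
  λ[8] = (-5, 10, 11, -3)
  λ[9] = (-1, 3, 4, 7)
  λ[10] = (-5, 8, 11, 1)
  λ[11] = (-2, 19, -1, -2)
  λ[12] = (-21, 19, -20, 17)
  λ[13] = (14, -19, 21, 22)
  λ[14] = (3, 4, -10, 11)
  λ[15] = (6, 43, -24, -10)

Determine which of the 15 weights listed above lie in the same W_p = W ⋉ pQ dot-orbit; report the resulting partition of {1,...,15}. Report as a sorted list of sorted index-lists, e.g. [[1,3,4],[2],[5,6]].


Dynkin diagram of C (from the 6 off-diagonal −1 entries): D_4.

λ_j+ρ reflected into Ā_23 (⟨·,θ^∨⟩≤23); 4-tuples as given:

  λ_1+ρ ↦ (4, 0, 12, 2)
  λ_2+ρ ↦ (1, 0, 3, 0)
  λ_3+ρ ↦ (0, 4, 5, 8)
  λ_4+ρ ↦ (0, 4, 5, 8)
  λ_5+ρ ↦ (4, 0, 12, 2)
  λ_6+ρ ↦ (0, 4, 5, 8)
  λ_7+ρ ↦ (1, 3, 0, 1)
  λ_8+ρ ↦ (4, 0, 12, 2)
  λ_9+ρ ↦ (0, 4, 5, 8)
  λ_10+ρ ↦ (4, 0, 12, 2)
  λ_11+ρ ↦ (1, 3, 0, 1)
  λ_12+ρ ↦ (1, 3, 0, 1)
  λ_13+ρ ↦ (1, 3, 0, 1)
  λ_14+ρ ↦ (0, 4, 5, 8)
  λ_15+ρ ↦ (4, 0, 12, 2)

Partition of {1..15} into 4 W_23-dot-orbits:

[[1, 5, 8, 10, 15], [2], [3, 4, 6, 9, 14], [7, 11, 12, 13]]


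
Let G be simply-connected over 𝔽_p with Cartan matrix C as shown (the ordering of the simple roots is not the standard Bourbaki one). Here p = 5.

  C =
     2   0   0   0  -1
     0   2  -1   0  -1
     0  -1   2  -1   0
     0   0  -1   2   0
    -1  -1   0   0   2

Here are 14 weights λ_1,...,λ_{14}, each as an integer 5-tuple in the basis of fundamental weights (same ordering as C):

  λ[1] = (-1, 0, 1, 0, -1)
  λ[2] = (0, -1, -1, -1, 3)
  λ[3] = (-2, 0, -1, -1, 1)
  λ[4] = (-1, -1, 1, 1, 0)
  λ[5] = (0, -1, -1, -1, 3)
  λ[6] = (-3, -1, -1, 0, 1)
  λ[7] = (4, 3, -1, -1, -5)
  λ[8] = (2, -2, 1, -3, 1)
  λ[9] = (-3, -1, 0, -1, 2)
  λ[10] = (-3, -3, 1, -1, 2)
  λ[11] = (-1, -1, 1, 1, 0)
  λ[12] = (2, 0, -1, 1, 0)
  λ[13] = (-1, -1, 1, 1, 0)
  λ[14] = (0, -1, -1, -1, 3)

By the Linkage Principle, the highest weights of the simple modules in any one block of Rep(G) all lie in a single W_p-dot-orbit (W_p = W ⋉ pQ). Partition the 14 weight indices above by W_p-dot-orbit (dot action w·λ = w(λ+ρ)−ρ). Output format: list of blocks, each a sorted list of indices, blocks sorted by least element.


Type A_5, rank 5, |W|=720; reorder rows/cols to standard.

Alcove-folded reps (p=5, 14 weights, presented ϖ-order):

  λ_1+ρ ↦ (0, 1, 2, 1, 0);  λ_2+ρ ↦ (1, 0, 0, 0, 4);  λ_3+ρ ↦ (1, 1, 0, 0, 1);  λ_4+ρ ↦ (0, 0, 2, 2, 1);  λ_5+ρ ↦ (1, 0, 0, 0, 4);  λ_6+ρ ↦ (2, 0, 0, 1, 0);  λ_7+ρ ↦ (1, 0, 0, 0, 4);  λ_8+ρ ↦ (2, 0, 1, 0, 1);  λ_9+ρ ↦ (2, 0, 1, 0, 1);  λ_10+ρ ↦ (1, 1, 0, 0, 1);  λ_11+ρ ↦ (0, 0, 2, 2, 1);  λ_12+ρ ↦ (1, 1, 0, 0, 1);  λ_13+ρ ↦ (0, 0, 2, 2, 1);  λ_14+ρ ↦ (1, 0, 0, 0, 4)

6 distinct reps among the 14 weights ⇒ 6 W_5-linkage classes:

[[1], [2, 5, 7, 14], [3, 10, 12], [4, 11, 13], [6], [8, 9]]


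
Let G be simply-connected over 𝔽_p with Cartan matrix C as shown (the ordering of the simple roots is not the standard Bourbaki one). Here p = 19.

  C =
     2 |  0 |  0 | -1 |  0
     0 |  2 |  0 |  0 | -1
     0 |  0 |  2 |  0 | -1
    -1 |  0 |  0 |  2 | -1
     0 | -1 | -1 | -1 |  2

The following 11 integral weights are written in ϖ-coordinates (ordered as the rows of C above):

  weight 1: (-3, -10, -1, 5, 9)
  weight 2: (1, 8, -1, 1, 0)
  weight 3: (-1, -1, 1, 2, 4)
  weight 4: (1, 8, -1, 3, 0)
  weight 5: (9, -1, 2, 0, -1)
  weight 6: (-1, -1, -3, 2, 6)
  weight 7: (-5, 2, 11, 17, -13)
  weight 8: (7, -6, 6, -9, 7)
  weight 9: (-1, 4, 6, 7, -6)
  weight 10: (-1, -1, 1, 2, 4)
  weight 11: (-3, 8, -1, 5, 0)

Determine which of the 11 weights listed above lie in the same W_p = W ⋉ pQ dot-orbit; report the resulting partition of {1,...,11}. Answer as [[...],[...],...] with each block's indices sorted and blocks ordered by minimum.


Type D_5, rank 5, |W|=1920; reorder rows/cols to standard.

Alcove-folded reps (p=19, 11 weights, presented ϖ-order):

  1: (2, 9, 0, 2, 1);  2: (2, 9, 0, 2, 1);  3: (0, 0, 2, 3, 5);  4: (2, 9, 0, 2, 1);  5: (10, 0, 3, 1, 0);  6: (0, 0, 2, 3, 5);  7: (2, 9, 0, 2, 1);  8: (0, 0, 2, 3, 5);  9: (0, 0, 2, 3, 5);  10: (0, 0, 2, 3, 5);  11: (2, 9, 0, 2, 1)

These 11 weights hit 3 W_19-dot-orbits; sizes (5, 5, 1):

[[1, 2, 4, 7, 11], [3, 6, 8, 9, 10], [5]]


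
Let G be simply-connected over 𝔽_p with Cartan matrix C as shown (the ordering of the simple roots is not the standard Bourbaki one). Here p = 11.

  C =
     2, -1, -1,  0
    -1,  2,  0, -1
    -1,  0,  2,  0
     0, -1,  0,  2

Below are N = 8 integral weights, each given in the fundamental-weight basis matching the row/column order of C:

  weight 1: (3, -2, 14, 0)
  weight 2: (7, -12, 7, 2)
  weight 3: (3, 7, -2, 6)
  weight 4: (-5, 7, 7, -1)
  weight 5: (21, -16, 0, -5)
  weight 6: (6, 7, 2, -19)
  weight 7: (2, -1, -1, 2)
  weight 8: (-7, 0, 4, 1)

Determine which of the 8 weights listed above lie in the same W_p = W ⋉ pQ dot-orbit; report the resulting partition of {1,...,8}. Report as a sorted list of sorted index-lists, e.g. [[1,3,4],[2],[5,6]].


Type A_4, rank 4, |W|=120; reorder rows/cols to standard.

Alcove-folded reps (p=11, 8 weights, presented ϖ-order):

  λ_1 → (4, 3, 3, 1);  λ_2 → (3, 0, 0, 3);  λ_3 → (4, 3, 3, 1);  λ_4 → (4, 3, 3, 1);  λ_5 → (4, 3, 3, 1);  λ_6 → (4, 3, 3, 1);  λ_7 → (3, 0, 0, 3);  λ_8 → (0, 2, 1, 3)

3 distinct reps among the 8 weights ⇒ 3 W_11-linkage classes:

[[1, 3, 4, 5, 6], [2, 7], [8]]


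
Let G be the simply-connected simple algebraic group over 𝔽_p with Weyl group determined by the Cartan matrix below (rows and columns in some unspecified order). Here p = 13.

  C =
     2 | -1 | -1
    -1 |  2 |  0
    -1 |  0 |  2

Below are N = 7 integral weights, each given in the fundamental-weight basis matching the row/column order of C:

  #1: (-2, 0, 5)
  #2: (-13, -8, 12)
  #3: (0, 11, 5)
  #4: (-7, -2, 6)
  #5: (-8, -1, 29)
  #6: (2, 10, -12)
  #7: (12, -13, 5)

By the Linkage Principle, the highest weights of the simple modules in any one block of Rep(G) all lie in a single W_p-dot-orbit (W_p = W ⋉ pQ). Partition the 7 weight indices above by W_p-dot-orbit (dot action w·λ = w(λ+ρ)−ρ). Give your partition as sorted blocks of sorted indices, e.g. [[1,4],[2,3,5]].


Type A_3, rank 3, |W|=24; reorder rows/cols to standard.

Each λ_j+ρ reduced to Ā_13; 3-tuples below use C's row order:

  λ_1+ρ ↦ (1, 0, 5)
  λ_2+ρ ↦ (1, 6, 0)
  λ_3+ρ ↦ (1, 6, 0)
  λ_4+ρ ↦ (1, 6, 0)
  λ_5+ρ ↦ (6, 0, 4)
  λ_6+ρ ↦ (8, 2, 2)
  λ_7+ρ ↦ (1, 6, 0)

Partition of {1..7} into 4 W_13-dot-orbits:

[[1], [2, 3, 4, 7], [5], [6]]


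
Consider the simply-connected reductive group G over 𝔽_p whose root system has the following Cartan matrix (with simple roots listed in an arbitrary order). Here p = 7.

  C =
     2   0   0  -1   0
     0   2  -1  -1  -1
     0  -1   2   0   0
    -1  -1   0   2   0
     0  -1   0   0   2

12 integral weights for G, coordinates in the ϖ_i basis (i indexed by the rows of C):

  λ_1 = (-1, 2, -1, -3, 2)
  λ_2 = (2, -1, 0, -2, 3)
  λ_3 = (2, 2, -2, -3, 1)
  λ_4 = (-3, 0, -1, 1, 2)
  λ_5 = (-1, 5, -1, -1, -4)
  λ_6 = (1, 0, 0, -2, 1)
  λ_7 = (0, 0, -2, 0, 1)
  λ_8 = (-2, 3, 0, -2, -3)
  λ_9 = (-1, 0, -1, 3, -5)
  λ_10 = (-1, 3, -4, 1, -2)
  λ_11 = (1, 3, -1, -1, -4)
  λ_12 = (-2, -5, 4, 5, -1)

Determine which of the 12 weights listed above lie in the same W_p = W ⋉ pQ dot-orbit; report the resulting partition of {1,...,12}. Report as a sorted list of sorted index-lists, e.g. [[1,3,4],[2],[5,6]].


Cartan matrix: type D_5 (|W|=1920); un-permuting the 5 rows.

Folding the 12 weights λ_j+ρ into Ā_7 (reps in the given 5-coord order):

    λ_1+ρ ↦ (2, 1, 0, 0, 3)
    λ_2+ρ ↦ (2, 1, 0, 0, 3)
    λ_3+ρ ↦ (1, 0, 1, 1, 2)
    λ_4+ρ ↦ (2, 1, 0, 0, 3)
    λ_5+ρ ↦ (2, 1, 0, 0, 3)
    λ_6+ρ ↦ (1, 0, 1, 1, 2)
    λ_7+ρ ↦ (1, 0, 1, 1, 2)
    λ_8+ρ ↦ (1, 0, 1, 1, 2)
    λ_9+ρ ↦ (0, 0, 3, 1, 1)
    λ_10+ρ ↦ (0, 0, 3, 1, 1)
    λ_11+ρ ↦ (2, 1, 0, 0, 3)
    λ_12+ρ ↦ (1, 0, 1, 0, 4)

Partition of {1..12} into 4 W_7-dot-orbits:

[[1, 2, 4, 5, 11], [3, 6, 7, 8], [9, 10], [12]]


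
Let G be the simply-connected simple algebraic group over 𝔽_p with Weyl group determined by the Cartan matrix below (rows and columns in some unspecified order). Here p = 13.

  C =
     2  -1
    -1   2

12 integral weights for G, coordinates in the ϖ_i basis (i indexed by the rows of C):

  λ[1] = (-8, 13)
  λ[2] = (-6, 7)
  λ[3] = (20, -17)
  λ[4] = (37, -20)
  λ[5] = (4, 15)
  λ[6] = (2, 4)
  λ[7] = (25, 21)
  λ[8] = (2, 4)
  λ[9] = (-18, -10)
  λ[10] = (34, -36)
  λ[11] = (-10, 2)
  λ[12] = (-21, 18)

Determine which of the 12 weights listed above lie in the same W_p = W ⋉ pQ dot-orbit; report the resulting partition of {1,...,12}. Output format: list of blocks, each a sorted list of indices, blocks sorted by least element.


A_2 Cartan matrix, 2 simple roots permuted; ρ=(1,1).

Each λ_j+ρ reduced to Ā_13; 2-tuples below use C's row order:

  1: (6, 6)
  2: (5, 3)
  3: (3, 5)
  4: (6, 6)
  5: (3, 5)
  6: (3, 5)
  7: (4, 0)
  8: (3, 5)
  9: (4, 0)
  10: (4, 0)
  11: (3, 6)
  12: (6, 6)

These 12 weights hit 5 W_13-dot-orbits; sizes (3, 1, 4, 3, 1):

[[1, 4, 12], [2], [3, 5, 6, 8], [7, 9, 10], [11]]


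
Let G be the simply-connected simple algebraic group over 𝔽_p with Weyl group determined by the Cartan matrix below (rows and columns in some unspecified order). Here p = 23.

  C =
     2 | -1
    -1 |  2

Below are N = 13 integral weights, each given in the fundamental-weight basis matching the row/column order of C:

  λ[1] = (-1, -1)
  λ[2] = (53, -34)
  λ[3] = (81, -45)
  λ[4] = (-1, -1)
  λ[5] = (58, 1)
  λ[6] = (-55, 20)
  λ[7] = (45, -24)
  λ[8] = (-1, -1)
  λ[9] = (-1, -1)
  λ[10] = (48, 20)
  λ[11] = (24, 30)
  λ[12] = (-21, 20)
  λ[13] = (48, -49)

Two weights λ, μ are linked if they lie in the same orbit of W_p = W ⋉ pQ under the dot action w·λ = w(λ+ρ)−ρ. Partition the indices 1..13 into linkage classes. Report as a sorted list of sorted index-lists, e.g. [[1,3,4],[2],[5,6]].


A_2 Cartan matrix, 2 simple roots permuted; ρ=(1,1).

λ_j+ρ reflected into Ā_23 (⟨·,θ^∨⟩≤23); 2-tuples as given:

  1: (0, 0) · 2: (2, 8) · 3: (2, 8) · 4: (0, 0) · 5: (2, 8) · 6: (2, 8) · 7: (0, 0) · 8: (0, 0) · 9: (0, 0) · 10: (20, 1) · 11: (2, 8) · 12: (20, 1) · 13: (20, 1)

The 13 indices split into 3 linkage classes (same alcove rep ⇔ same W_23-dot-orbit):

[[1, 4, 7, 8, 9], [2, 3, 5, 6, 11], [10, 12, 13]]


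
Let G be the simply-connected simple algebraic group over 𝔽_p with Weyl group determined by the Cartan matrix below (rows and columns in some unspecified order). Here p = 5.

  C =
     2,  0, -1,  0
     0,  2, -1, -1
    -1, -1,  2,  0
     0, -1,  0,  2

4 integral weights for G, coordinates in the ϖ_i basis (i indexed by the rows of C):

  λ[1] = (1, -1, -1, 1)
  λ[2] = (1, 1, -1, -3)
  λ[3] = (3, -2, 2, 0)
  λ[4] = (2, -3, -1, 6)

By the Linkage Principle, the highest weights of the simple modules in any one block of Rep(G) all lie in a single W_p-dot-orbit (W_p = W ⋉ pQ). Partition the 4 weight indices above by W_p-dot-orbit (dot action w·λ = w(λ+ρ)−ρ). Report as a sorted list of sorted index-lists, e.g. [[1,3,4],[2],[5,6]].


Root system A_4: the 4×4 matrix C matches after relabeling.

Alcove-folded reps (p=5, 4 weights, presented ϖ-order):

    λ_1 → (2, 0, 0, 2)
    λ_2 → (2, 0, 0, 2)
    λ_3 → (2, 1, 1, 1)
    λ_4 → (2, 0, 0, 2)

Linkage partition of the 4 weights (2 classes, p=5):

[[1, 2, 4], [3]]


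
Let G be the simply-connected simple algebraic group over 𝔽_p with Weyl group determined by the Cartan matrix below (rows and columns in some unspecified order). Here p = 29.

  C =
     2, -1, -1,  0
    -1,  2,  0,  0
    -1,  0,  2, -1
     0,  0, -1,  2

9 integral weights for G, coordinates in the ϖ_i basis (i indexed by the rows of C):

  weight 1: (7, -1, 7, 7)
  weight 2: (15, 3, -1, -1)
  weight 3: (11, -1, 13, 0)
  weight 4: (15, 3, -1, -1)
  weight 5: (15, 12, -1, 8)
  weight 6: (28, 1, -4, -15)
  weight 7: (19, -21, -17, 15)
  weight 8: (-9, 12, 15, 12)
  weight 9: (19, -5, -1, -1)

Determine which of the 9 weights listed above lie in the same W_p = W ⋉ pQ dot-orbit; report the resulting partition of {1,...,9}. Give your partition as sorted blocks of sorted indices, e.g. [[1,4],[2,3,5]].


A_4 Cartan matrix, 4 simple roots permuted; ρ=(1,1,1,1).

W_29-reps of the 9 weights in Ā_29 (same 4-coord order as C):

  λ_1 → (8, 0, 8, 8) · λ_2 → (16, 4, 0, 0) · λ_3 → (12, 0, 14, 1) · λ_4 → (16, 4, 0, 0) · λ_5 → (16, 4, 0, 0) · λ_6 → (12, 0, 14, 1) · λ_7 → (16, 4, 0, 0) · λ_8 → (8, 0, 8, 8) · λ_9 → (16, 4, 0, 0)

Linkage partition of the 9 weights (3 classes, p=29):

[[1, 8], [2, 4, 5, 7, 9], [3, 6]]


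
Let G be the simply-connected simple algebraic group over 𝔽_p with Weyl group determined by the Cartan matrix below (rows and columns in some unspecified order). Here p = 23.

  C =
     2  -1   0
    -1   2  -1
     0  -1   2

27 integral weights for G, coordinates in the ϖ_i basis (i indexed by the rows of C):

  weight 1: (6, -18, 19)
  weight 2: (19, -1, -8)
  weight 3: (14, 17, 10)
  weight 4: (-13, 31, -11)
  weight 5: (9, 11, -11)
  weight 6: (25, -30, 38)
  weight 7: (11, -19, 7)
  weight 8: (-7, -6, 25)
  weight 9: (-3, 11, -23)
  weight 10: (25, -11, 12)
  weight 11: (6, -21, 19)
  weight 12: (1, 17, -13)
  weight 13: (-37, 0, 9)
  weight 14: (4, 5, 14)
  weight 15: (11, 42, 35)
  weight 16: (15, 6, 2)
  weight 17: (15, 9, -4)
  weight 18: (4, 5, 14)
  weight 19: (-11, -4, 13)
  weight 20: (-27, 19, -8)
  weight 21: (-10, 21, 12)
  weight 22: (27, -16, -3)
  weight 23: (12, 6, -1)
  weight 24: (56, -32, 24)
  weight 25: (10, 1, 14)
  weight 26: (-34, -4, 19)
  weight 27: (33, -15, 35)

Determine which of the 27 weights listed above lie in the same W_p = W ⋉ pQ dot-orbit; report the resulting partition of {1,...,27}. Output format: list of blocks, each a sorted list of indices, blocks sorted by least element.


Cartan matrix: type A_3 (|W|=24); un-permuting the 3 rows.

λ_j+ρ reflected into Ā_23 (⟨·,θ^∨⟩≤23); 3-tuples as given:

  λ_1+ρ ↦ (10, 7, 3)
  λ_2+ρ ↦ (13, 7, 0)
  λ_3+ρ ↦ (6, 2, 10)
  λ_4+ρ ↦ (3, 10, 1)
  λ_5+ρ ↦ (10, 2, 10)
  λ_6+ρ ↦ (10, 7, 3)
  λ_7+ρ ↦ (6, 2, 10)
  λ_8+ρ ↦ (2, 6, 12)
  λ_9+ρ ↦ (10, 2, 10)
  λ_10+ρ ↦ (10, 7, 3)
  λ_11+ρ ↦ (13, 7, 0)
  λ_12+ρ ↦ (2, 6, 12)
  λ_13+ρ ↦ (10, 2, 10)
  λ_14+ρ ↦ (2, 6, 12)
  λ_15+ρ ↦ (3, 10, 1)
  λ_16+ρ ↦ (13, 7, 0)
  λ_17+ρ ↦ (13, 7, 0)
  λ_18+ρ ↦ (2, 6, 12)
  λ_19+ρ ↦ (3, 10, 1)
  λ_20+ρ ↦ (10, 7, 3)
  λ_21+ρ ↦ (3, 10, 1)
  λ_22+ρ ↦ (6, 2, 10)
  λ_23+ρ ↦ (13, 7, 0)
  λ_24+ρ ↦ (2, 6, 12)
  λ_25+ρ ↦ (6, 2, 10)
  λ_26+ρ ↦ (10, 7, 3)
  λ_27+ρ ↦ (3, 10, 1)

Linkage partition of the 27 weights (6 classes, p=23):

[[1, 6, 10, 20, 26], [2, 11, 16, 17, 23], [3, 7, 22, 25], [4, 15, 19, 21, 27], [5, 9, 13], [8, 12, 14, 18, 24]]


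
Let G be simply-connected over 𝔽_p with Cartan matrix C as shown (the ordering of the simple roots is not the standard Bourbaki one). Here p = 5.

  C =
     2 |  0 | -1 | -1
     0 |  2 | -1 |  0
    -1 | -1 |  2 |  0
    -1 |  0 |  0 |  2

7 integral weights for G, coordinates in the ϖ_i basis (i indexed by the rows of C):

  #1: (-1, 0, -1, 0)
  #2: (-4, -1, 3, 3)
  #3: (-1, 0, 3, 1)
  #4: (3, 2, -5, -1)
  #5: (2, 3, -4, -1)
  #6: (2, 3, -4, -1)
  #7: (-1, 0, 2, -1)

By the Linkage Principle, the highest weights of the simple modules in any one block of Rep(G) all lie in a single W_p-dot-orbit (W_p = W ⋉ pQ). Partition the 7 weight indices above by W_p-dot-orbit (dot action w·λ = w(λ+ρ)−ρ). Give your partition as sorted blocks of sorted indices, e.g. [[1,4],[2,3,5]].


Cartan matrix: type A_4 (|W|=120); un-permuting the 4 rows.

Folding the 7 weights λ_j+ρ into Ā_5 (reps in the given 4-coord order):

    [1] (0, 1, 0, 1)
    [2] (3, 0, 1, 1)
    [3] (0, 1, 3, 0)
    [4] (0, 1, 3, 0)
    [5] (0, 1, 3, 0)
    [6] (0, 1, 3, 0)
    [7] (0, 1, 3, 0)

Partition of {1..7} into 3 W_5-dot-orbits:

[[1], [2], [3, 4, 5, 6, 7]]


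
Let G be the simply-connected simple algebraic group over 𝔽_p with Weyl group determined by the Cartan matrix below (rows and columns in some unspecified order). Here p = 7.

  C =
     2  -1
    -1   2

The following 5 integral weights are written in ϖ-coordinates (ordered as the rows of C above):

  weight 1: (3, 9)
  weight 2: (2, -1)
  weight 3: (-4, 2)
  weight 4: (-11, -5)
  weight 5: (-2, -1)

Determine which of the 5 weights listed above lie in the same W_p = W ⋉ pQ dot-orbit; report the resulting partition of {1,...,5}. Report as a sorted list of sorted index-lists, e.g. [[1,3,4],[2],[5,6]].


A_2 Cartan matrix, 2 simple roots permuted; ρ=(1,1).

Each λ_j+ρ reduced to Ā_7; 2-tuples below use C's row order:

  λ_1 → (3, 0)
  λ_2 → (3, 0)
  λ_3 → (3, 0)
  λ_4 → (3, 0)
  λ_5 → (0, 1)

Grouping the 5 weights by Ā_7-representative: 2 linkage classes.

[[1, 2, 3, 4], [5]]


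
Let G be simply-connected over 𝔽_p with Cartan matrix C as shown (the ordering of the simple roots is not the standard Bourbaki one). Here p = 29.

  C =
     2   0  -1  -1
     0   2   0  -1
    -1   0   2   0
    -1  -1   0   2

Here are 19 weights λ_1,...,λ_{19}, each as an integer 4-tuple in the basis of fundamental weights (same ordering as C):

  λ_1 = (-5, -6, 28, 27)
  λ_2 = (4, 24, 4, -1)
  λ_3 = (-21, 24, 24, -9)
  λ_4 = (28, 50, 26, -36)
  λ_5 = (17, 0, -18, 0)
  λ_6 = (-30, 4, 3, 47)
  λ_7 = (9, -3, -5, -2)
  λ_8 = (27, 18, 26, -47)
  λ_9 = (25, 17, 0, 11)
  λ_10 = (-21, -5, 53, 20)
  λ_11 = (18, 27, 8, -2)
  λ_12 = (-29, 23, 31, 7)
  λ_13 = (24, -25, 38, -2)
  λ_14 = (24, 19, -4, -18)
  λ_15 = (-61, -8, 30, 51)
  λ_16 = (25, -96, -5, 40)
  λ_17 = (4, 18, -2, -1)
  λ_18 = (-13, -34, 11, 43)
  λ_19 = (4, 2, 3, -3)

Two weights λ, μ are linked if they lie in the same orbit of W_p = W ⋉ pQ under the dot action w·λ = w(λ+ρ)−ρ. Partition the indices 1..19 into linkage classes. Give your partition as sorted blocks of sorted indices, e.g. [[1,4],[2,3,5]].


Cartan matrix: type A_4 (|W|=120); un-permuting the 4 rows.

Alcove-folded reps (p=29, 19 weights, presented ϖ-order):

    1: (4, 19, 1, 0)
    2: (4, 19, 1, 0)
    3: (5, 3, 3, 17)
    4: (2, 7, 0, 14)
    5: (1, 1, 17, 1)
    6: (4, 19, 1, 0)
    7: (3, 1, 4, 2)
    8: (1, 1, 17, 1)
    9: (1, 1, 17, 1)
    10: (5, 3, 3, 17)
    11: (1, 1, 17, 1)
    12: (5, 3, 3, 17)
    13: (4, 19, 1, 0)
    14: (5, 3, 3, 17)
    15: (2, 7, 0, 14)
    16: (5, 3, 3, 17)
    17: (4, 19, 1, 0)
    18: (1, 14, 11, 3)
    19: (3, 1, 4, 2)

Grouping the 19 weights by Ā_29-representative: 6 linkage classes.

[[1, 2, 6, 13, 17], [3, 10, 12, 14, 16], [4, 15], [5, 8, 9, 11], [7, 19], [18]]


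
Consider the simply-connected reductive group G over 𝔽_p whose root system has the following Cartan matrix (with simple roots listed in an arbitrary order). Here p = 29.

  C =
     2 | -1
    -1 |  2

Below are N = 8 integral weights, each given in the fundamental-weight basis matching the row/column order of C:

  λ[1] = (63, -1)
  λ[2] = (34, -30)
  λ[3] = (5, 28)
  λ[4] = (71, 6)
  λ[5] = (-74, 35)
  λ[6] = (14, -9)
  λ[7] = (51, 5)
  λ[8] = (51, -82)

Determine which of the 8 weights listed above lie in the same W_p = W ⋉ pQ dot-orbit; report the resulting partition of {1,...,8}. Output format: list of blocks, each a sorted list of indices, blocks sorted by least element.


Dynkin diagram of C (from the 2 off-diagonal −1 entries): A_2.

Alcove-folded reps (p=29, 8 weights, presented ϖ-order):

  1: (0, 23);  2: (0, 23);  3: (0, 23);  4: (7, 8);  5: (7, 8);  6: (7, 8);  7: (0, 23);  8: (0, 23)

Partition of {1..8} into 2 W_29-dot-orbits:

[[1, 2, 3, 7, 8], [4, 5, 6]]


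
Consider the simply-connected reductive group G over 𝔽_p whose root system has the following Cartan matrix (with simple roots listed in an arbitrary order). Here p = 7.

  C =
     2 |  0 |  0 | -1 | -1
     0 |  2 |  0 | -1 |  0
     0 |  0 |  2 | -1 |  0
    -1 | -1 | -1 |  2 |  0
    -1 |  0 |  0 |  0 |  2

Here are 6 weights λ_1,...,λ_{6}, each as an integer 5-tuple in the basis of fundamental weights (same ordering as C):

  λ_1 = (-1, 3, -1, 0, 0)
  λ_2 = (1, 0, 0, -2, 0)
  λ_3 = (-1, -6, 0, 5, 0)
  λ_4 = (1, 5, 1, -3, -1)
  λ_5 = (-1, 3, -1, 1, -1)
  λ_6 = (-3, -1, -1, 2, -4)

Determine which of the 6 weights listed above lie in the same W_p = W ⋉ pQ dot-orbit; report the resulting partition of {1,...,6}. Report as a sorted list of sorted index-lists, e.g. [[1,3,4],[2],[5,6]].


Dynkin diagram of C (from the 8 off-diagonal −1 entries): D_5.

Alcove-folded reps (p=7, 6 weights, presented ϖ-order):

    λ_1+ρ ↦ (0, 4, 0, 1, 1)
    λ_2+ρ ↦ (1, 0, 0, 1, 1)
    λ_3+ρ ↦ (0, 4, 0, 1, 1)
    λ_4+ρ ↦ (0, 4, 0, 1, 1)
    λ_5+ρ ↦ (0, 4, 0, 1, 1)
    λ_6+ρ ↦ (1, 0, 0, 1, 1)

Partition of {1..6} into 2 W_7-dot-orbits:

[[1, 3, 4, 5], [2, 6]]


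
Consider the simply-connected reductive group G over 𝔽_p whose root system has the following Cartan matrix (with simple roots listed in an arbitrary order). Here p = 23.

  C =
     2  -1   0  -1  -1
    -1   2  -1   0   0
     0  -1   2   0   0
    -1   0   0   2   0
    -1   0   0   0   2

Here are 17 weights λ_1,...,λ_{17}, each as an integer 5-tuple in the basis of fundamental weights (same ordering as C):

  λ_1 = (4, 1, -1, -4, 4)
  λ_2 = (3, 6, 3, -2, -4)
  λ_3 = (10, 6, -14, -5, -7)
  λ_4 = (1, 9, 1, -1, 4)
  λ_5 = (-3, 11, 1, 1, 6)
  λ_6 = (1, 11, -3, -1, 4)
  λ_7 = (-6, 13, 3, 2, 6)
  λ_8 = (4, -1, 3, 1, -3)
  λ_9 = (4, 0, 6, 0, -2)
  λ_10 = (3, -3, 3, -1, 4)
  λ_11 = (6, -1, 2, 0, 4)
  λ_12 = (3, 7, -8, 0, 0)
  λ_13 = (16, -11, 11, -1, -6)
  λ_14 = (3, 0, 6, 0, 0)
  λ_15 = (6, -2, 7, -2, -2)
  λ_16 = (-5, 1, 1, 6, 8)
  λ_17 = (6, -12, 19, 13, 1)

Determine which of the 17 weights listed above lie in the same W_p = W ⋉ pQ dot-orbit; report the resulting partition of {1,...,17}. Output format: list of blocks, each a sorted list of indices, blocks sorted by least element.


Cartan matrix: type D_5 (|W|=1920); un-permuting the 5 rows.

W_23-reps of the 17 weights in Ā_23 (same 5-coord order as C):

  [1] (2, 2, 0, 3, 5);  [2] (0, 7, 4, 1, 3);  [3] (4, 1, 7, 1, 1);  [4] (2, 2, 2, 0, 5);  [5] (2, 2, 2, 0, 5);  [6] (2, 2, 2, 0, 5);  [7] (3, 0, 4, 2, 2);  [8] (3, 0, 4, 2, 2);  [9] (4, 1, 7, 1, 1);  [10] (2, 2, 2, 0, 5);  [11] (7, 0, 3, 1, 5);  [12] (4, 1, 7, 1, 1);  [13] (2, 2, 2, 0, 5);  [14] (4, 1, 7, 1, 1);  [15] (4, 1, 7, 1, 1);  [16] (2, 2, 0, 3, 5);  [17] (2, 2, 0, 3, 5)

Linkage partition of the 17 weights (6 classes, p=23):

[[1, 16, 17], [2], [3, 9, 12, 14, 15], [4, 5, 6, 10, 13], [7, 8], [11]]


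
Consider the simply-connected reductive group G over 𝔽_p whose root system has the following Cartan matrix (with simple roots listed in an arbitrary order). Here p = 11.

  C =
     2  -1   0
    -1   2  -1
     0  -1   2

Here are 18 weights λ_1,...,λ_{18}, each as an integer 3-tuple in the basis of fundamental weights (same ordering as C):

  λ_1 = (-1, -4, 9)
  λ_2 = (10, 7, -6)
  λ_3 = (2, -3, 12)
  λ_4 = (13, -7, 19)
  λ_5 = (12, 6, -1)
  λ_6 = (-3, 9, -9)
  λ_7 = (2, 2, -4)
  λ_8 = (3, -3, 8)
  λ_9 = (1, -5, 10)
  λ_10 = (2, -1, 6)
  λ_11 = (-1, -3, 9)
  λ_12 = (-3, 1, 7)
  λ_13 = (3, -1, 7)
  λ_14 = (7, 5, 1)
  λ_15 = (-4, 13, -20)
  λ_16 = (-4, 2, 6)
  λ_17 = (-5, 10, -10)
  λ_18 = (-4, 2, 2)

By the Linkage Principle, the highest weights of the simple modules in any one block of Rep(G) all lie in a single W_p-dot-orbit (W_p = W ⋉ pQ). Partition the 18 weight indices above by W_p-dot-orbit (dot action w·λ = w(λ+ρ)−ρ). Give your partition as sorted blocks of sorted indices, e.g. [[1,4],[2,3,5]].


A_3 Cartan matrix, 3 simple roots permuted; ρ=(1,1,1).

Alcove-folded reps (p=11, 18 weights, presented ϖ-order):

  1: (3, 0, 7);  2: (3, 0, 3);  3: (2, 0, 8);  4: (3, 3, 3);  5: (2, 2, 7);  6: (2, 0, 8);  7: (3, 0, 3);  8: (2, 2, 7);  9: (2, 2, 7);  10: (3, 0, 7);  11: (2, 0, 8);  12: (2, 0, 8);  13: (3, 0, 7);  14: (3, 3, 3);  15: (3, 0, 3);  16: (3, 0, 7);  17: (2, 2, 7);  18: (3, 0, 3)

Partition of {1..18} into 5 W_11-dot-orbits:

[[1, 10, 13, 16], [2, 7, 15, 18], [3, 6, 11, 12], [4, 14], [5, 8, 9, 17]]


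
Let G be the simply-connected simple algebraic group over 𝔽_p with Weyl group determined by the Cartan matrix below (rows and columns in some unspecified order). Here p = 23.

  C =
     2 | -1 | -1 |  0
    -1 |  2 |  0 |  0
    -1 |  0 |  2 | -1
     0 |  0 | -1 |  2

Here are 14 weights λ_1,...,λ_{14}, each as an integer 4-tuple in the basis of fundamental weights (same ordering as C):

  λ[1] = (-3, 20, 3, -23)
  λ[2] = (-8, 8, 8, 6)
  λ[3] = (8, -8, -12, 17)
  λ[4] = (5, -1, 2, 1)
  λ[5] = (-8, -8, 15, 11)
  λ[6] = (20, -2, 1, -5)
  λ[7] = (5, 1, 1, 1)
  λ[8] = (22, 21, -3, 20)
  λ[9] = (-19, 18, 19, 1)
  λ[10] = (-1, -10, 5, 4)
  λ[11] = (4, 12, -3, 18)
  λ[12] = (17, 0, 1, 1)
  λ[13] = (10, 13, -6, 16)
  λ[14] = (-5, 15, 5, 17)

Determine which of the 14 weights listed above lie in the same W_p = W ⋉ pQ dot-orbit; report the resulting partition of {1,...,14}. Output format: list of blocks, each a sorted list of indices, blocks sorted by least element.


Root system A_4: the 4×4 matrix C matches after relabeling.

Folding the 14 weights λ_j+ρ into Ā_23 (reps in the given 4-coord order):

    1: (18, 1, 2, 2)
    2: (7, 2, 2, 7)
    3: (7, 2, 2, 7)
    4: (6, 0, 3, 2)
    5: (7, 2, 2, 7)
    6: (18, 1, 2, 2)
    7: (6, 2, 2, 2)
    8: (18, 1, 2, 2)
    9: (18, 1, 2, 2)
    10: (6, 0, 3, 2)
    11: (3, 1, 2, 5)
    12: (18, 1, 2, 2)
    13: (6, 0, 3, 2)
    14: (3, 1, 2, 5)

These 14 weights hit 5 W_23-dot-orbits; sizes (5, 3, 3, 1, 2):

[[1, 6, 8, 9, 12], [2, 3, 5], [4, 10, 13], [7], [11, 14]]


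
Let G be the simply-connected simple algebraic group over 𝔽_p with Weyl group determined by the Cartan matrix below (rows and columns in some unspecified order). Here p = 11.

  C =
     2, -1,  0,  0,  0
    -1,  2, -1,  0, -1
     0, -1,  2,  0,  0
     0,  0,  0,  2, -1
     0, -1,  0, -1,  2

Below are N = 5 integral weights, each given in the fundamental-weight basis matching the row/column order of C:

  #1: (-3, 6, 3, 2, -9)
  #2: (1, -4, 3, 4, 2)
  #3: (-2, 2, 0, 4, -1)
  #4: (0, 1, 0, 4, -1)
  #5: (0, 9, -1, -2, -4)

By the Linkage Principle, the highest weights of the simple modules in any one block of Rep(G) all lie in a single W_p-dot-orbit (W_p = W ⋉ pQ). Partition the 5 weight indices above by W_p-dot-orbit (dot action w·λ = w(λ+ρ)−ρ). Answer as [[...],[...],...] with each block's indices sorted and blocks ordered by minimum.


Type D_5, rank 5, |W|=1920; reorder rows/cols to standard.

Alcove-folded reps (p=11, 5 weights, presented ϖ-order):

  [1] (1, 2, 1, 5, 0)
  [2] (1, 2, 1, 5, 0)
  [3] (1, 2, 1, 5, 0)
  [4] (1, 2, 1, 5, 0)
  [5] (1, 0, 0, 3, 3)

Grouping the 5 weights by Ā_11-representative: 2 linkage classes.

[[1, 2, 3, 4], [5]]


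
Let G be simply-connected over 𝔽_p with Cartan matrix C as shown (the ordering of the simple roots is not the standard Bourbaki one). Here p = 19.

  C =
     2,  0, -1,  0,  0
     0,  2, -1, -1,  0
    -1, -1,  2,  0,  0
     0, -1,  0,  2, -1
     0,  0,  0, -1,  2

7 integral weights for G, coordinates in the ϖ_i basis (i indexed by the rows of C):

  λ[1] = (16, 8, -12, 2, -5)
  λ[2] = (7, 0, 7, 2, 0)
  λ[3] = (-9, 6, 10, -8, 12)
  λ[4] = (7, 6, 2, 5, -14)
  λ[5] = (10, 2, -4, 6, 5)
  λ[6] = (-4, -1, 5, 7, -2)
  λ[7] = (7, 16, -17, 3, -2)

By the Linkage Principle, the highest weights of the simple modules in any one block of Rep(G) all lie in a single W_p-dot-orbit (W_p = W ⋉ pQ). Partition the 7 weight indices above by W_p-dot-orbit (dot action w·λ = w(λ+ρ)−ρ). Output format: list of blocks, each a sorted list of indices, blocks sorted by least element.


Cartan matrix: type A_5 (|W|=720); un-permuting the 5 rows.

Ā_19 reps of the 7 weights (A_5, coords as presented):

  1: (6, 1, 8, 2, 1) · 2: (6, 1, 8, 2, 1) · 3: (3, 0, 3, 7, 1) · 4: (3, 0, 3, 7, 1) · 5: (3, 0, 3, 7, 1) · 6: (3, 0, 3, 7, 1) · 7: (6, 1, 8, 2, 1)

Linkage partition of the 7 weights (2 classes, p=19):

[[1, 2, 7], [3, 4, 5, 6]]


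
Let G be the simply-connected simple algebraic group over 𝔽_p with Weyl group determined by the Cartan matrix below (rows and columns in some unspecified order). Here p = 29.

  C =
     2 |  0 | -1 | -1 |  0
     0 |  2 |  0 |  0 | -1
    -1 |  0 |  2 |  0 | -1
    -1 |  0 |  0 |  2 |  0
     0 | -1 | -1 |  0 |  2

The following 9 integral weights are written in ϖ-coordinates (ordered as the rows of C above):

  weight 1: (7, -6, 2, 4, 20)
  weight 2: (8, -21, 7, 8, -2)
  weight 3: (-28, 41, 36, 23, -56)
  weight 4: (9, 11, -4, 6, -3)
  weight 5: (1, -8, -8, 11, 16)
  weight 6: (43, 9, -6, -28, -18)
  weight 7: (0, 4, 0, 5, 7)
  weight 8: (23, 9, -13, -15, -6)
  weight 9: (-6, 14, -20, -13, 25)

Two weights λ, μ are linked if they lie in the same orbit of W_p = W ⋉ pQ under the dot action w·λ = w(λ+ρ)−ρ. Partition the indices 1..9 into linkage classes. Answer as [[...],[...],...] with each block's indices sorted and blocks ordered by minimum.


A_5 Cartan matrix, 5 simple roots permuted; ρ=(1,1,1,1,1).

Folding the 9 weights λ_j+ρ into Ā_29 (reps in the given 5-coord order):

    [1] (5, 3, 3, 3, 13)
    [2] (4, 1, 9, 5, 7)
    [3] (5, 3, 3, 3, 13)
    [4] (5, 7, 2, 7, 3)
    [5] (5, 7, 2, 7, 3)
    [6] (5, 7, 2, 7, 3)
    [7] (1, 5, 1, 6, 8)
    [8] (5, 7, 2, 7, 3)
    [9] (5, 7, 2, 7, 3)

Linkage partition of the 9 weights (4 classes, p=29):

[[1, 3], [2], [4, 5, 6, 8, 9], [7]]


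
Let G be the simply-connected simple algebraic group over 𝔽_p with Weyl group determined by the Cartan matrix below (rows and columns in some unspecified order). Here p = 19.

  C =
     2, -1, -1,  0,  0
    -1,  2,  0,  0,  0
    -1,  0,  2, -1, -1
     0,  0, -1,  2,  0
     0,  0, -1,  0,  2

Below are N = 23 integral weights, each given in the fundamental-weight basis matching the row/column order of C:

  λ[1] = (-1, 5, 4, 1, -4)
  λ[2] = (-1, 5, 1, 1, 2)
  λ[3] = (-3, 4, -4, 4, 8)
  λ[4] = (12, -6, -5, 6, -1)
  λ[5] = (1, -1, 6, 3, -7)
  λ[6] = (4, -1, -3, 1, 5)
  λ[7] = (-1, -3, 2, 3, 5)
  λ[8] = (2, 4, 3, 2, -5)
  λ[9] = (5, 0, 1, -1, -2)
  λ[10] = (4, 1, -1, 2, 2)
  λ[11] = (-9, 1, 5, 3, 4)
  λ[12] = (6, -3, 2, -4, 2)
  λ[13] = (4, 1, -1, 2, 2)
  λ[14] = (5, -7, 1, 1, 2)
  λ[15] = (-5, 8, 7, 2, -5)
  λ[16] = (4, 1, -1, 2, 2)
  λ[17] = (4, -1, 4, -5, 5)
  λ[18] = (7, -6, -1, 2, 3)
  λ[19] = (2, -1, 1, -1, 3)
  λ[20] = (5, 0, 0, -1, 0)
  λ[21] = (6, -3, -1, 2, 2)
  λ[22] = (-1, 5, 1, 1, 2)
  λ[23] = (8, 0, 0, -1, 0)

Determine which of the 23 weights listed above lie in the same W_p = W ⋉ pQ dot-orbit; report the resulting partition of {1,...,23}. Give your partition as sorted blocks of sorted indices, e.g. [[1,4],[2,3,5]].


Dynkin diagram of C (from the 8 off-diagonal −1 entries): D_5.

Alcove-folded reps (p=19, 23 weights, presented ϖ-order):

    λ_1 → (0, 6, 2, 2, 3)
    λ_2 → (0, 6, 2, 2, 3)
    λ_3 → (3, 0, 2, 0, 4)
    λ_4 → (3, 5, 0, 3, 4)
    λ_5 → (2, 0, 1, 4, 6)
    λ_6 → (3, 0, 2, 0, 4)
    λ_7 → (2, 0, 1, 4, 6)
    λ_8 → (3, 5, 0, 3, 4)
    λ_9 → (6, 1, 1, 0, 1)
    λ_10 → (5, 2, 0, 3, 3)
    λ_11 → (0, 6, 2, 2, 3)
    λ_12 → (5, 2, 0, 3, 3)
    λ_13 → (5, 2, 0, 3, 3)
    λ_14 → (0, 6, 2, 2, 3)
    λ_15 → (3, 5, 0, 3, 4)
    λ_16 → (5, 2, 0, 3, 3)
    λ_17 → (2, 0, 1, 4, 6)
    λ_18 → (3, 5, 0, 3, 4)
    λ_19 → (3, 0, 2, 0, 4)
    λ_20 → (6, 1, 1, 0, 1)
    λ_21 → (5, 2, 0, 3, 3)
    λ_22 → (0, 6, 2, 2, 3)
    λ_23 → (6, 1, 1, 0, 1)

6 distinct reps among the 23 weights ⇒ 6 W_19-linkage classes:

[[1, 2, 11, 14, 22], [3, 6, 19], [4, 8, 15, 18], [5, 7, 17], [9, 20, 23], [10, 12, 13, 16, 21]]
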